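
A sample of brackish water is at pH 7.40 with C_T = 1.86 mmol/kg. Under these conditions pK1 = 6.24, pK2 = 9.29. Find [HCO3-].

[HCO3⁻] = 1.72 mmol/kg

α₁ = 1 / (1 + [H⁺]/K1 + K2/[H⁺]) = 1 / (1 + 10^-1.16 + 10^-1.89)
   = 1 / (1 + 0.069183 + 0.012882) = 1/1.0821 = 0.9242
[HCO3⁻] = α₁ × DIC = 0.9242 × 1.86 = 1.72 mmol/kg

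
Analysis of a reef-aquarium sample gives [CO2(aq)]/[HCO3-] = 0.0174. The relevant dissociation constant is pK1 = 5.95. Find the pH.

From K1 = [H⁺][HCO3-]/[CO2(aq)]:  pH = pK1 − log₁₀([CO2(aq)]/[HCO3-])
log₁₀(0.0174) = -1.759
pH = 5.95 − (-1.759) = 7.71

pH = 7.71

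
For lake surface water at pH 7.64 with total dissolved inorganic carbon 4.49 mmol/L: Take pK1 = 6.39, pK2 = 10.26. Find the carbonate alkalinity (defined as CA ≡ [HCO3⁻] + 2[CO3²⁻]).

CA = [HCO3⁻] + 2[CO3²⁻] = (α₁ + 2α₂)·DIC
At pH 7.64: [H⁺]/K1 = 10^-1.25 = 0.056234, K2/[H⁺] = 10^-2.62 = 0.0023988
α₁ = 1/(1 + 0.056234 + 0.0023988) = 1/1.0586 = 0.9446; α₂ = α₁·K2/[H⁺] = 0.002266
α₁ + 2α₂ = 0.9491
CA = 0.9491 × 4.49 = 4.26 mmol/L

CA = 4.26 mmol/L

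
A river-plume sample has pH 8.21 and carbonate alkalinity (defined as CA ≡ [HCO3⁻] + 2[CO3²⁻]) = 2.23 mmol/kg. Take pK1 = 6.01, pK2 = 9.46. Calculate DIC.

DIC = 2.13 mmol/kg

CA = [HCO3⁻] + 2[CO3²⁻] = (α₁ + 2α₂)·DIC
At pH 8.21: [H⁺]/K1 = 10^-2.20 = 0.0063096, K2/[H⁺] = 10^-1.25 = 0.056234
α₁ = 1/(1 + 0.0063096 + 0.056234) = 1/1.0625 = 0.9411; α₂ = α₁·K2/[H⁺] = 0.05292
α₁ + 2α₂ = 1.0470
DIC = CA / (α₁ + 2α₂) = 2.23 / 1.0470 = 2.13 mmol/kg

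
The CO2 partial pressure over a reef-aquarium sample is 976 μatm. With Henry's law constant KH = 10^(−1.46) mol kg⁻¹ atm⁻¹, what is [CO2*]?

[CO2*] = 33.8 μmol/kg

KH = 10^(−1.46) = 3.467×10^-2 mol kg⁻¹ atm⁻¹
[CO2*] = KH · pCO2 = 3.467×10^-2 × 976×10^-6 atm = 3.38×10^-5 mol/kg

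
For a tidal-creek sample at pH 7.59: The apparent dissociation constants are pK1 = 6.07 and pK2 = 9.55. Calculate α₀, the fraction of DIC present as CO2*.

α₀ = 0.0290

α₀ = 1 / (1 + K1/[H⁺] + K1K2/[H⁺]²) = 1 / (1 + 10^+1.52 + 10^-0.44)
   = 1 / (1 + 33.113 + 0.36308) = 1/34.476 = 0.02901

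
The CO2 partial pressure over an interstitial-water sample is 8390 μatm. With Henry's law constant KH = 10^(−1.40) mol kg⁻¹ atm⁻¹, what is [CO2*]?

KH = 10^(−1.40) = 3.981×10^-2 mol kg⁻¹ atm⁻¹
[CO2*] = KH · pCO2 = 3.981×10^-2 × 8390×10^-6 atm = 3.34×10^-4 mol/kg

[CO2*] = 334 μmol/kg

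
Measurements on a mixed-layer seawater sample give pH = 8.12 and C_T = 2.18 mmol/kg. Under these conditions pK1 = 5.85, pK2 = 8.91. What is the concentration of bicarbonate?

α₁ = 1 / (1 + [H⁺]/K1 + K2/[H⁺]) = 1 / (1 + 10^-2.27 + 10^-0.79)
   = 1 / (1 + 0.0053703 + 0.16218) = 1/1.1676 = 0.8565
[HCO3⁻] = α₁ × DIC = 0.8565 × 2.18 = 1.87 mmol/kg

[HCO3⁻] = 1.87 mmol/kg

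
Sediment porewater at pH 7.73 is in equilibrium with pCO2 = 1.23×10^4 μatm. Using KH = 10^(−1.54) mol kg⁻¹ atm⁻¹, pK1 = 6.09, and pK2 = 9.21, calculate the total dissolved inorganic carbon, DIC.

DIC = 16.4 mmol/kg

[CO2*] = KH · pCO2 = 10^(−1.54) × 1.23×10^4×10^-6 = 3.547×10^-4 mol/kg
α₀ = 1/(1 + K1/[H⁺] + K1K2/[H⁺]²) = 1/(1 + 10^+1.64 + 10^+0.16) = 0.02169
DIC = [CO2*]/α₀ = 3.547×10^-4 / 0.02169 = 16.4 mmol/kg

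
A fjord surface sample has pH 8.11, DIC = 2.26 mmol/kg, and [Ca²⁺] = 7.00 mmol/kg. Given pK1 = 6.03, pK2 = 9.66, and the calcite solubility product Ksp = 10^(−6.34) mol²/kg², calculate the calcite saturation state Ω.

α₂ = 1 / (1 + [H⁺]/K2 + [H⁺]²/(K1K2)) = 1 / (1 + 10^+1.55 + 10^-0.53)
   = 1 / (1 + 35.481 + 0.29512) = 1/36.776 = 0.02719
[CO3²⁻] = α₂ × DIC = 0.02719 × 2.26 = 0.06145 mmol/kg
Ksp = 10^(−6.34) = 4.571×10^-7
Ω = [Ca²⁺][CO3²⁻]/Ksp = (7.00×10^-3)(6.145×10^-5) / 4.571×10^-7 = 0.941

Ω = 0.941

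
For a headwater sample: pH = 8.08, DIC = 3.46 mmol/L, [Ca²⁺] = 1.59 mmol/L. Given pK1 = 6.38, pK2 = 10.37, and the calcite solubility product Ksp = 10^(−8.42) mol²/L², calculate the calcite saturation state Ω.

Ω = 7.24

α₂ = 1 / (1 + [H⁺]/K2 + [H⁺]²/(K1K2)) = 1 / (1 + 10^+2.29 + 10^+0.59)
   = 1 / (1 + 194.98 + 3.8905) = 1/199.87 = 0.005003
[CO3²⁻] = α₂ × DIC = 0.005003 × 3.46 = 0.01731 mmol/L = 17.31 μmol/L
Ksp = 10^(−8.42) = 3.802×10^-9
Ω = [Ca²⁺][CO3²⁻]/Ksp = (1.59×10^-3)(1.731×10^-5) / 3.802×10^-9 = 7.24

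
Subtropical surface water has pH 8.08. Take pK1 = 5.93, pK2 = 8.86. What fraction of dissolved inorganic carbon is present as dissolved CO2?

α₀ = 1 / (1 + K1/[H⁺] + K1K2/[H⁺]²) = 1 / (1 + 10^+2.15 + 10^+1.37)
   = 1 / (1 + 141.25 + 23.442) = 1/165.70 = 0.006035

α₀ = 0.00604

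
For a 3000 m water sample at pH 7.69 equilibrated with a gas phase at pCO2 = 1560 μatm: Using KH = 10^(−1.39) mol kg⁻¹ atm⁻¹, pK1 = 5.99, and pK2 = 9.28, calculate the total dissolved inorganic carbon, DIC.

DIC = 3.33 mmol/kg

[CO2*] = KH · pCO2 = 10^(−1.39) × 1560×10^-6 = 6.355×10^-5 mol/kg
α₀ = 1/(1 + K1/[H⁺] + K1K2/[H⁺]²) = 1/(1 + 10^+1.70 + 10^+0.11) = 0.01908
DIC = [CO2*]/α₀ = 6.355×10^-5 / 0.01908 = 3.33 mmol/kg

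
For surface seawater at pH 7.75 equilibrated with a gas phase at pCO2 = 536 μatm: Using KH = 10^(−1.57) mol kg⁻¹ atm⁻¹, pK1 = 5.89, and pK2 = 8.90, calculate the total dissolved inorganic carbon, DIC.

[CO2*] = KH · pCO2 = 10^(−1.57) × 536×10^-6 = 1.443×10^-5 mol/kg
α₀ = 1/(1 + K1/[H⁺] + K1K2/[H⁺]²) = 1/(1 + 10^+1.86 + 10^+0.71) = 0.01273
DIC = [CO2*]/α₀ = 1.443×10^-5 / 0.01273 = 1.13 mmol/kg

DIC = 1.13 mmol/kg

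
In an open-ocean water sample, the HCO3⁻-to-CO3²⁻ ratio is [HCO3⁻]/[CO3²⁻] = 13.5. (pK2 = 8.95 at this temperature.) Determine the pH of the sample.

From K2 = [H⁺][CO3²⁻]/[HCO3⁻]:  pH = pK2 − log₁₀([HCO3⁻]/[CO3²⁻])
log₁₀(13.5) = +1.130
pH = 8.95 − (+1.130) = 7.82

pH = 7.82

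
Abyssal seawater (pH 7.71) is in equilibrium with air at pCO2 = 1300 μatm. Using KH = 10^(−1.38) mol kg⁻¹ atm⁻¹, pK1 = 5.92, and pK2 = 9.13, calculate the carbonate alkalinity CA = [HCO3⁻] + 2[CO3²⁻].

CA = 3.60 mmol/kg

[CO2*] = KH · pCO2 = 10^(−1.38) × 1300×10^-6 = 5.419×10^-5 mol/kg
α₀ = 1/(1 + K1/[H⁺] + K1K2/[H⁺]²) = 1/(1 + 10^+1.79 + 10^+0.37) = 0.01538
DIC = [CO2*]/α₀ = 5.419×10^-5 / 0.01538 = 3.523 mmol/kg
CA = (α₁ + 2α₂)·DIC = (0.9486 + 2×0.03606) × 3.523 = 3.60 mmol/kg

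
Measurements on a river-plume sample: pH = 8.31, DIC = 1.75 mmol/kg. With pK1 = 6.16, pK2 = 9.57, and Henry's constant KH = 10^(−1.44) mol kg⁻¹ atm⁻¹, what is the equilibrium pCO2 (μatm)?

α₀ = 1 / (1 + K1/[H⁺] + K1K2/[H⁺]²) = 1 / (1 + 10^+2.15 + 10^+0.89)
   = 1 / (1 + 141.25 + 7.7625) = 1/150.02 = 0.006666
[CO2*] = α₀ × DIC = 0.006666 × 1.75 = 0.01167 mmol/kg = 11.67 μmol/kg
pCO2 = [CO2*]/KH = 1.167×10^-5 / 3.631×10^-2 = 321 μatm

pCO2 = 321 μatm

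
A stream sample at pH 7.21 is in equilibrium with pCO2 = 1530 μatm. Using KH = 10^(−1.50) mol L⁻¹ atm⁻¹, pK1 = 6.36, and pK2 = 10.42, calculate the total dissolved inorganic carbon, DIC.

DIC = 0.391 mmol/L

[CO2*] = KH · pCO2 = 10^(−1.50) × 1530×10^-6 = 4.838×10^-5 mol/L
α₀ = 1/(1 + K1/[H⁺] + K1K2/[H⁺]²) = 1/(1 + 10^+0.85 + 10^-2.36) = 0.1237
DIC = [CO2*]/α₀ = 4.838×10^-5 / 0.1237 = 0.391 mmol/L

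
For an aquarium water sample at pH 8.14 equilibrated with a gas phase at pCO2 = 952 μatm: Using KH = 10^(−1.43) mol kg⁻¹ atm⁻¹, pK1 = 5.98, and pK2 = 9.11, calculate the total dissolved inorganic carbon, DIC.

DIC = 5.70 mmol/kg

[CO2*] = KH · pCO2 = 10^(−1.43) × 952×10^-6 = 3.537×10^-5 mol/kg
α₀ = 1/(1 + K1/[H⁺] + K1K2/[H⁺]²) = 1/(1 + 10^+2.16 + 10^+1.19) = 0.006210
DIC = [CO2*]/α₀ = 3.537×10^-5 / 0.006210 = 5.70 mmol/kg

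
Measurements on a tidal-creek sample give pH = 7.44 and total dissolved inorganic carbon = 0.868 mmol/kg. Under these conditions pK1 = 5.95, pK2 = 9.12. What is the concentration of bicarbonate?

[HCO3⁻] = 0.824 mmol/kg

α₁ = 1 / (1 + [H⁺]/K1 + K2/[H⁺]) = 1 / (1 + 10^-1.49 + 10^-1.68)
   = 1 / (1 + 0.032359 + 0.020893) = 1/1.0533 = 0.9494
[HCO3⁻] = α₁ × DIC = 0.9494 × 0.868 = 0.824 mmol/kg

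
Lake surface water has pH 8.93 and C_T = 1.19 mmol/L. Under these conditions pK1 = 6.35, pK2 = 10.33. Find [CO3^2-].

[CO3²⁻] = 0.0454 mmol/L

α₂ = 1 / (1 + [H⁺]/K2 + [H⁺]²/(K1K2)) = 1 / (1 + 10^+1.40 + 10^-1.18)
   = 1 / (1 + 25.119 + 0.066069) = 1/26.185 = 0.03819
[CO3²⁻] = α₂ × DIC = 0.03819 × 1.19 = 0.0454 mmol/L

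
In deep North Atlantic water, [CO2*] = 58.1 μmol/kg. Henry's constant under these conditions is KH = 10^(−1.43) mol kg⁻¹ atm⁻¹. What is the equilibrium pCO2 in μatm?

KH = 10^(−1.43) = 3.715×10^-2 mol kg⁻¹ atm⁻¹
pCO2 = [CO2*]/KH = 58.1×10^-6 / 3.715×10^-2 = 1.56×10^-3 atm = 1560 μatm

pCO2 = 1560 μatm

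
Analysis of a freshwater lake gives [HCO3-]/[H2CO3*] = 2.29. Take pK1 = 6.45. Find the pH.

pH = 6.81

From K1 = [H⁺][HCO3-]/[H2CO3*]:  pH = pK1 + log₁₀([HCO3-]/[H2CO3*])
log₁₀(2.29) = +0.360
pH = 6.45 + (+0.360) = 6.81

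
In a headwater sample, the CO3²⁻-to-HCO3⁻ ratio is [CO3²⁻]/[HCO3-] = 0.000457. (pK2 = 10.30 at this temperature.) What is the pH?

pH = 6.96

From K2 = [H⁺][CO3²⁻]/[HCO3-]:  pH = pK2 + log₁₀([CO3²⁻]/[HCO3-])
log₁₀(0.000457) = -3.340
pH = 10.30 + (-3.340) = 6.96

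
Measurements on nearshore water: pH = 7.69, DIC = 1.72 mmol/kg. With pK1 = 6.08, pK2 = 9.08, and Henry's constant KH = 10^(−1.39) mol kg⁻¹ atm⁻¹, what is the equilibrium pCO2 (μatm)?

pCO2 = 973 μatm

α₀ = 1 / (1 + K1/[H⁺] + K1K2/[H⁺]²) = 1 / (1 + 10^+1.61 + 10^+0.22)
   = 1 / (1 + 40.738 + 1.6596) = 1/43.398 = 0.02304
[CO2*] = α₀ × DIC = 0.02304 × 1.72 = 0.03963 mmol/kg
pCO2 = [CO2*]/KH = 3.963×10^-5 / 4.074×10^-2 = 973 μatm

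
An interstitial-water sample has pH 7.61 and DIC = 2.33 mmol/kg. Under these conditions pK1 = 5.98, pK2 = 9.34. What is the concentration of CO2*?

[CO2*] = 0.0524 mmol/kg

α₀ = 1 / (1 + K1/[H⁺] + K1K2/[H⁺]²) = 1 / (1 + 10^+1.63 + 10^-0.10)
   = 1 / (1 + 42.658 + 0.79433) = 1/44.452 = 0.02250
[CO2*] = α₀ × DIC = 0.02250 × 2.33 = 0.0524 mmol/kg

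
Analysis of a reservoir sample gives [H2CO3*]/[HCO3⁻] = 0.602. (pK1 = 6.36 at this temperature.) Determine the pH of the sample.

pH = 6.58

From K1 = [H⁺][HCO3⁻]/[H2CO3*]:  pH = pK1 − log₁₀([H2CO3*]/[HCO3⁻])
log₁₀(0.602) = -0.220
pH = 6.36 − (-0.220) = 6.58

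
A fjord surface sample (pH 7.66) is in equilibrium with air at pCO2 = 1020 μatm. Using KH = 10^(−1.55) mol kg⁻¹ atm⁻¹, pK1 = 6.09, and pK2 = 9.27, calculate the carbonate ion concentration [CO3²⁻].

[CO3²⁻] = 0.0262 mmol/kg

[CO2*] = KH · pCO2 = 10^(−1.55) × 1020×10^-6 = 2.875×10^-5 mol/kg
α₀ = 1/(1 + K1/[H⁺] + K1K2/[H⁺]²) = 1/(1 + 10^+1.57 + 10^-0.04) = 0.02560
DIC = [CO2*]/α₀ = 2.875×10^-5 / 0.02560 = 1.123 mmol/kg
[CO3²⁻] = α₂·DIC; α₂ = 0.02335, so [CO3²⁻] = 0.02335 × 1.123 = 0.0262 mmol/kg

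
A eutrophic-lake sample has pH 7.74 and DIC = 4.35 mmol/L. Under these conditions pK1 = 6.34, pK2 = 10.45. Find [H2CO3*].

[CO2*] = 0.166 mmol/L

α₀ = 1 / (1 + K1/[H⁺] + K1K2/[H⁺]²) = 1 / (1 + 10^+1.40 + 10^-1.31)
   = 1 / (1 + 25.119 + 0.048978) = 1/26.168 = 0.03821
[CO2*] = α₀ × DIC = 0.03821 × 4.35 = 0.166 mmol/L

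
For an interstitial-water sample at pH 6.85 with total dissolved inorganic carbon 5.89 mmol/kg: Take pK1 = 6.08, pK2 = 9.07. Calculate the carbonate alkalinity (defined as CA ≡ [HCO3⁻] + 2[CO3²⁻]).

CA = 5.07 mmol/kg

CA = [HCO3⁻] + 2[CO3²⁻] = (α₁ + 2α₂)·DIC
At pH 6.85: [H⁺]/K1 = 10^-0.77 = 0.16982, K2/[H⁺] = 10^-2.22 = 0.0060256
α₁ = 1/(1 + 0.16982 + 0.0060256) = 1/1.1758 = 0.8504; α₂ = α₁·K2/[H⁺] = 0.005124
α₁ + 2α₂ = 0.8607
CA = 0.8607 × 5.89 = 5.07 mmol/kg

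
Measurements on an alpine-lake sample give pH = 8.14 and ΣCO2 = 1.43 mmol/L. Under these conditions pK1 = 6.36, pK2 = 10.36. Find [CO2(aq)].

α₀ = 1 / (1 + K1/[H⁺] + K1K2/[H⁺]²) = 1 / (1 + 10^+1.78 + 10^-0.44)
   = 1 / (1 + 60.256 + 0.36308) = 1/61.619 = 0.01623
[CO2*] = α₀ × DIC = 0.01623 × 1.43 = 0.0232 mmol/L

[CO2*] = 0.0232 mmol/L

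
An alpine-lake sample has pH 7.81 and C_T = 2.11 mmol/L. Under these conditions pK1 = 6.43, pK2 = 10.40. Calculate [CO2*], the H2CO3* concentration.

[CO2*] = 0.0842 mmol/L

α₀ = 1 / (1 + K1/[H⁺] + K1K2/[H⁺]²) = 1 / (1 + 10^+1.38 + 10^-1.21)
   = 1 / (1 + 23.988 + 0.061660) = 1/25.050 = 0.03992
[CO2*] = α₀ × DIC = 0.03992 × 2.11 = 0.0842 mmol/L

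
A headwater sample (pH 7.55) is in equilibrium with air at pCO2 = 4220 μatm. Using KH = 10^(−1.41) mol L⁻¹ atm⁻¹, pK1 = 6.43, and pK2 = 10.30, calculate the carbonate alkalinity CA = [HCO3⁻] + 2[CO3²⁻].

CA = 2.17 mmol/L

[CO2*] = KH · pCO2 = 10^(−1.41) × 4220×10^-6 = 1.642×10^-4 mol/L
α₀ = 1/(1 + K1/[H⁺] + K1K2/[H⁺]²) = 1/(1 + 10^+1.12 + 10^-1.63) = 0.07039
DIC = [CO2*]/α₀ = 1.642×10^-4 / 0.07039 = 2.332 mmol/L
CA = (α₁ + 2α₂)·DIC = (0.9280 + 2×0.001650) × 2.332 = 2.17 mmol/L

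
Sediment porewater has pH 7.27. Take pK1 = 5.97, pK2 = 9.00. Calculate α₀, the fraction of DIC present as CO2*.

α₀ = 0.0469

α₀ = 1 / (1 + K1/[H⁺] + K1K2/[H⁺]²) = 1 / (1 + 10^+1.30 + 10^-0.43)
   = 1 / (1 + 19.953 + 0.37154) = 1/21.324 = 0.04690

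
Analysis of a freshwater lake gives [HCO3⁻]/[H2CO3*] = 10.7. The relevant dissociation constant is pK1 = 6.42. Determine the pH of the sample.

pH = 7.45

From K1 = [H⁺][HCO3⁻]/[H2CO3*]:  pH = pK1 + log₁₀([HCO3⁻]/[H2CO3*])
log₁₀(10.7) = +1.029
pH = 6.42 + (+1.029) = 7.45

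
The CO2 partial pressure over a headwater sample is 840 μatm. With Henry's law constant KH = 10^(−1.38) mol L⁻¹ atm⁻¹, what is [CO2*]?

KH = 10^(−1.38) = 4.169×10^-2 mol L⁻¹ atm⁻¹
[CO2*] = KH · pCO2 = 4.169×10^-2 × 840×10^-6 atm = 3.50×10^-5 mol/L

[CO2*] = 35.0 μmol/L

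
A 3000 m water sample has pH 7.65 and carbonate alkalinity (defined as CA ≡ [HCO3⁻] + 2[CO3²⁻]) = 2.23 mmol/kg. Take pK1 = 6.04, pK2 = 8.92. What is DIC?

DIC = 2.17 mmol/kg

CA = [HCO3⁻] + 2[CO3²⁻] = (α₁ + 2α₂)·DIC
At pH 7.65: [H⁺]/K1 = 10^-1.61 = 0.024547, K2/[H⁺] = 10^-1.27 = 0.053703
α₁ = 1/(1 + 0.024547 + 0.053703) = 1/1.0783 = 0.9274; α₂ = α₁·K2/[H⁺] = 0.04981
α₁ + 2α₂ = 1.0270
DIC = CA / (α₁ + 2α₂) = 2.23 / 1.0270 = 2.17 mmol/kg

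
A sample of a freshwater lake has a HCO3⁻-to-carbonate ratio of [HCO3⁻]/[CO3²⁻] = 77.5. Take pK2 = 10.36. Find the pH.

pH = 8.47

From K2 = [H⁺][CO3²⁻]/[HCO3⁻]:  pH = pK2 − log₁₀([HCO3⁻]/[CO3²⁻])
log₁₀(77.5) = +1.889
pH = 10.36 − (+1.889) = 8.47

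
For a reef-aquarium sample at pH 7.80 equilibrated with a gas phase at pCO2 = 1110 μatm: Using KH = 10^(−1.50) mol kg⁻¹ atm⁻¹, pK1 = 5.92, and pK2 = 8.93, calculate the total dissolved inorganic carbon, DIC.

DIC = 2.90 mmol/kg

[CO2*] = KH · pCO2 = 10^(−1.50) × 1110×10^-6 = 3.510×10^-5 mol/kg
α₀ = 1/(1 + K1/[H⁺] + K1K2/[H⁺]²) = 1/(1 + 10^+1.88 + 10^+0.75) = 0.01212
DIC = [CO2*]/α₀ = 3.510×10^-5 / 0.01212 = 2.90 mmol/kg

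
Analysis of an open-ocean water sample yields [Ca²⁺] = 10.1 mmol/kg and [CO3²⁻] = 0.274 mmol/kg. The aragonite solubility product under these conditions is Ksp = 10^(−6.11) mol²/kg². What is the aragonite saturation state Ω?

Ksp = 10^(−6.11) = 7.762×10^-7
Ω = [Ca²⁺][CO3²⁻]/Ksp = (10.1×10^-3)(0.274×10^-3) / 7.762×10^-7 = 3.57

Ω = 3.57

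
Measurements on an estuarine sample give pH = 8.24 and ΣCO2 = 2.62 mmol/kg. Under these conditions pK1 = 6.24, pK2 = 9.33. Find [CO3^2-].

α₂ = 1 / (1 + [H⁺]/K2 + [H⁺]²/(K1K2)) = 1 / (1 + 10^+1.09 + 10^-0.91)
   = 1 / (1 + 12.303 + 0.12303) = 1/13.426 = 0.07448
[CO3²⁻] = α₂ × DIC = 0.07448 × 2.62 = 0.195 mmol/kg

[CO3²⁻] = 0.195 mmol/kg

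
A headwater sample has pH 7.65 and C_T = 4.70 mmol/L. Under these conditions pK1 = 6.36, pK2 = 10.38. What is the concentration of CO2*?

α₀ = 1 / (1 + K1/[H⁺] + K1K2/[H⁺]²) = 1 / (1 + 10^+1.29 + 10^-1.44)
   = 1 / (1 + 19.498 + 0.036308) = 1/20.535 = 0.04870
[CO2*] = α₀ × DIC = 0.04870 × 4.70 = 0.229 mmol/L

[CO2*] = 0.229 mmol/L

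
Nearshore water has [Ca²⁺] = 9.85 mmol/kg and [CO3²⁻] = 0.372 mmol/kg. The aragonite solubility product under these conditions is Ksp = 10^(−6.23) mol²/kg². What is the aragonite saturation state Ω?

Ω = 6.22

Ksp = 10^(−6.23) = 5.888×10^-7
Ω = [Ca²⁺][CO3²⁻]/Ksp = (9.85×10^-3)(0.372×10^-3) / 5.888×10^-7 = 6.22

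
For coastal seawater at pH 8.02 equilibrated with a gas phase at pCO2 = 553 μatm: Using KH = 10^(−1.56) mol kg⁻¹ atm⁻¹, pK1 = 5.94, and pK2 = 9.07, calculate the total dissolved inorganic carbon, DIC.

DIC = 2.01 mmol/kg

[CO2*] = KH · pCO2 = 10^(−1.56) × 553×10^-6 = 1.523×10^-5 mol/kg
α₀ = 1/(1 + K1/[H⁺] + K1K2/[H⁺]²) = 1/(1 + 10^+2.08 + 10^+1.03) = 0.007579
DIC = [CO2*]/α₀ = 1.523×10^-5 / 0.007579 = 2.01 mmol/kg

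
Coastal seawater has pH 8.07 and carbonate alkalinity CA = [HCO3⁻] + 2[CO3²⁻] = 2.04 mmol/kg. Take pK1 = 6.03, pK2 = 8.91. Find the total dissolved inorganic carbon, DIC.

DIC = 1.83 mmol/kg

CA = [HCO3⁻] + 2[CO3²⁻] = (α₁ + 2α₂)·DIC
At pH 8.07: [H⁺]/K1 = 10^-2.04 = 0.0091201, K2/[H⁺] = 10^-0.84 = 0.14454
α₁ = 1/(1 + 0.0091201 + 0.14454) = 1/1.1537 = 0.8668; α₂ = α₁·K2/[H⁺] = 0.1253
α₁ + 2α₂ = 1.1174
DIC = CA / (α₁ + 2α₂) = 2.04 / 1.1174 = 1.83 mmol/kg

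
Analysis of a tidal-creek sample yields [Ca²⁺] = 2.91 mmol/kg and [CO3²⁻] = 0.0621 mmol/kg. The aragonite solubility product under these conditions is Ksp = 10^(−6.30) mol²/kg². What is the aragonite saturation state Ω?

Ω = 0.361

Ksp = 10^(−6.30) = 5.012×10^-7
Ω = [Ca²⁺][CO3²⁻]/Ksp = (2.91×10^-3)(0.0621×10^-3) / 5.012×10^-7 = 0.361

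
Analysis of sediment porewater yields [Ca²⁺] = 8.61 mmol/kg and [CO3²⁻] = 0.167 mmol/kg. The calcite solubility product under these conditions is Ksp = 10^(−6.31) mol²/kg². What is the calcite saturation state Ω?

Ksp = 10^(−6.31) = 4.898×10^-7
Ω = [Ca²⁺][CO3²⁻]/Ksp = (8.61×10^-3)(0.167×10^-3) / 4.898×10^-7 = 2.94

Ω = 2.94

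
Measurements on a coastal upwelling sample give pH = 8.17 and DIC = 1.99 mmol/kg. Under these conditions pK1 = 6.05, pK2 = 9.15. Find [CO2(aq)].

[CO2*] = 13.6 μmol/kg

α₀ = 1 / (1 + K1/[H⁺] + K1K2/[H⁺]²) = 1 / (1 + 10^+2.12 + 10^+1.14)
   = 1 / (1 + 131.83 + 13.804) = 1/146.63 = 0.006820
[CO2*] = α₀ × DIC = 0.006820 × 1.99 = 0.0136 mmol/kg = 13.6 μmol/kg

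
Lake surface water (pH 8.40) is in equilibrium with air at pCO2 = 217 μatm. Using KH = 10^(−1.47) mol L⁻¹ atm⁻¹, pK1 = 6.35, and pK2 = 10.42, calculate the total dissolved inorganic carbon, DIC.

DIC = 0.840 mmol/L

[CO2*] = KH · pCO2 = 10^(−1.47) × 217×10^-6 = 7.353×10^-6 mol/L
α₀ = 1/(1 + K1/[H⁺] + K1K2/[H⁺]²) = 1/(1 + 10^+2.05 + 10^+0.03) = 0.008751
DIC = [CO2*]/α₀ = 7.353×10^-6 / 0.008751 = 0.840 mmol/L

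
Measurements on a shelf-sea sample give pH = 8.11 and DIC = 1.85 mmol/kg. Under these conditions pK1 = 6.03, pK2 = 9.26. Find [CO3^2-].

α₂ = 1 / (1 + [H⁺]/K2 + [H⁺]²/(K1K2)) = 1 / (1 + 10^+1.15 + 10^-0.93)
   = 1 / (1 + 14.125 + 0.11749) = 1/15.243 = 0.06560
[CO3²⁻] = α₂ × DIC = 0.06560 × 1.85 = 0.121 mmol/kg

[CO3²⁻] = 0.121 mmol/kg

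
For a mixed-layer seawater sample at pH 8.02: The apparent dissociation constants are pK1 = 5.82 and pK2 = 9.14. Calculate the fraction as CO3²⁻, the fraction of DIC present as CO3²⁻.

α₂ = 0.0701

α₂ = 1 / (1 + [H⁺]/K2 + [H⁺]²/(K1K2)) = 1 / (1 + 10^+1.12 + 10^-1.08)
   = 1 / (1 + 13.183 + 0.083176) = 1/14.266 = 0.07010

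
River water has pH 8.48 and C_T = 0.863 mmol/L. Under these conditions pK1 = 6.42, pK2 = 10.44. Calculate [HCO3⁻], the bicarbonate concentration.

[HCO3⁻] = 0.846 mmol/L

α₁ = 1 / (1 + [H⁺]/K1 + K2/[H⁺]) = 1 / (1 + 10^-2.06 + 10^-1.96)
   = 1 / (1 + 0.0087096 + 0.010965) = 1/1.0197 = 0.9807
[HCO3⁻] = α₁ × DIC = 0.9807 × 0.863 = 0.846 mmol/L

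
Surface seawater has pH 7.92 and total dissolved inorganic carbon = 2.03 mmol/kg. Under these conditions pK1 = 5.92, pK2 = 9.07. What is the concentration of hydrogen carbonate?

[HCO3⁻] = 1.88 mmol/kg

α₁ = 1 / (1 + [H⁺]/K1 + K2/[H⁺]) = 1 / (1 + 10^-2.00 + 10^-1.15)
   = 1 / (1 + 0.010000 + 0.070795) = 1/1.0808 = 0.9252
[HCO3⁻] = α₁ × DIC = 0.9252 × 2.03 = 1.88 mmol/kg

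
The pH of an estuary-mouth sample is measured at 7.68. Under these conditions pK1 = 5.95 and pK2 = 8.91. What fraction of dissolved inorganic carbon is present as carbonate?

α₂ = 0.0546

α₂ = 1 / (1 + [H⁺]/K2 + [H⁺]²/(K1K2)) = 1 / (1 + 10^+1.23 + 10^-0.50)
   = 1 / (1 + 16.982 + 0.31623) = 1/18.299 = 0.05465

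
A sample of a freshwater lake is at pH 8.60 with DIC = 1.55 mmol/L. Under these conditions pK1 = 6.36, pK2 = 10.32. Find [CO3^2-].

[CO3²⁻] = 0.0288 mmol/L

α₂ = 1 / (1 + [H⁺]/K2 + [H⁺]²/(K1K2)) = 1 / (1 + 10^+1.72 + 10^-0.52)
   = 1 / (1 + 52.481 + 0.30200) = 1/53.783 = 0.01859
[CO3²⁻] = α₂ × DIC = 0.01859 × 1.55 = 0.0288 mmol/L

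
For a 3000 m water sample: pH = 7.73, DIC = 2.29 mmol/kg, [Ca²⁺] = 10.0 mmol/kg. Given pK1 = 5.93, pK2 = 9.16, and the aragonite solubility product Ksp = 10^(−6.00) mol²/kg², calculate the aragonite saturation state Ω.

α₂ = 1 / (1 + [H⁺]/K2 + [H⁺]²/(K1K2)) = 1 / (1 + 10^+1.43 + 10^-0.37)
   = 1 / (1 + 26.915 + 0.42658) = 1/28.342 = 0.03528
[CO3²⁻] = α₂ × DIC = 0.03528 × 2.29 = 0.08080 mmol/kg
Ksp = 10^(−6.00) = 1.000×10^-6
Ω = [Ca²⁺][CO3²⁻]/Ksp = (10.0×10^-3)(8.080×10^-5) / 1.000×10^-6 = 0.808

Ω = 0.808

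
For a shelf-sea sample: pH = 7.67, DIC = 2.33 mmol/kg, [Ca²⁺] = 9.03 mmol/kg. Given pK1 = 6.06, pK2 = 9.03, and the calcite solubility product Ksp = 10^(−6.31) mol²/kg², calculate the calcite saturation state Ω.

α₂ = 1 / (1 + [H⁺]/K2 + [H⁺]²/(K1K2)) = 1 / (1 + 10^+1.36 + 10^-0.25)
   = 1 / (1 + 22.909 + 0.56234) = 1/24.471 = 0.04086
[CO3²⁻] = α₂ × DIC = 0.04086 × 2.33 = 0.09521 mmol/kg
Ksp = 10^(−6.31) = 4.898×10^-7
Ω = [Ca²⁺][CO3²⁻]/Ksp = (9.03×10^-3)(9.521×10^-5) / 4.898×10^-7 = 1.76

Ω = 1.76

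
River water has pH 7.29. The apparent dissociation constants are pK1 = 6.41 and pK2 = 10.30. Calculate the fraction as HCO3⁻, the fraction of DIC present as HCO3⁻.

α₁ = 1 / (1 + [H⁺]/K1 + K2/[H⁺]) = 1 / (1 + 10^-0.88 + 10^-3.01)
   = 1 / (1 + 0.13183 + 0.00097724) = 1/1.1328 = 0.8828

α₁ = 0.883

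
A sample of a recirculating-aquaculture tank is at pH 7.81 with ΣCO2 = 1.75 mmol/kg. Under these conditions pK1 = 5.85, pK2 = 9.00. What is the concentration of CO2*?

[CO2*] = 17.8 μmol/kg

α₀ = 1 / (1 + K1/[H⁺] + K1K2/[H⁺]²) = 1 / (1 + 10^+1.96 + 10^+0.77)
   = 1 / (1 + 91.201 + 5.8884) = 1/98.090 = 0.01019
[CO2*] = α₀ × DIC = 0.01019 × 1.75 = 0.0178 mmol/kg = 17.8 μmol/kg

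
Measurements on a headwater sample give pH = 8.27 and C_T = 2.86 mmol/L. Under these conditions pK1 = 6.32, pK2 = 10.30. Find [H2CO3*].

α₀ = 1 / (1 + K1/[H⁺] + K1K2/[H⁺]²) = 1 / (1 + 10^+1.95 + 10^-0.08)
   = 1 / (1 + 89.125 + 0.83176) = 1/90.957 = 0.01099
[CO2*] = α₀ × DIC = 0.01099 × 2.86 = 0.0314 mmol/L

[CO2*] = 0.0314 mmol/L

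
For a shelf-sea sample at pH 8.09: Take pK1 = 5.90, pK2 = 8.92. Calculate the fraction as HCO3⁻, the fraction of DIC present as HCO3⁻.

α₁ = 1 / (1 + [H⁺]/K1 + K2/[H⁺]) = 1 / (1 + 10^-2.19 + 10^-0.83)
   = 1 / (1 + 0.0064565 + 0.14791) = 1/1.1544 = 0.8663

α₁ = 0.866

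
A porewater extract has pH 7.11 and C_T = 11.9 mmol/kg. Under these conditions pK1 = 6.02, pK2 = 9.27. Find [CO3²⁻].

α₂ = 1 / (1 + [H⁺]/K2 + [H⁺]²/(K1K2)) = 1 / (1 + 10^+2.16 + 10^+1.07)
   = 1 / (1 + 144.54 + 11.749) = 1/157.29 = 0.006358
[CO3²⁻] = α₂ × DIC = 0.006358 × 11.9 = 0.0757 mmol/kg

[CO3²⁻] = 0.0757 mmol/kg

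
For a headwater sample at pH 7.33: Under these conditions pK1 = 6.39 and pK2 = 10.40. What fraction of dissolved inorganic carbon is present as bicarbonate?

α₁ = 1 / (1 + [H⁺]/K1 + K2/[H⁺]) = 1 / (1 + 10^-0.94 + 10^-3.07)
   = 1 / (1 + 0.11482 + 0.00085114) = 1/1.1157 = 0.8963

α₁ = 0.896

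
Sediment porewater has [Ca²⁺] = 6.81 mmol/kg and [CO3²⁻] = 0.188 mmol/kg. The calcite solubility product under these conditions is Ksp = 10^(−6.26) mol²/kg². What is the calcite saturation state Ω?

Ω = 2.33

Ksp = 10^(−6.26) = 5.495×10^-7
Ω = [Ca²⁺][CO3²⁻]/Ksp = (6.81×10^-3)(0.188×10^-3) / 5.495×10^-7 = 2.33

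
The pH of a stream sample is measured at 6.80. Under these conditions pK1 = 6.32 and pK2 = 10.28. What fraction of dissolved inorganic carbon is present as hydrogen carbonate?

α₁ = 0.751

α₁ = 1 / (1 + [H⁺]/K1 + K2/[H⁺]) = 1 / (1 + 10^-0.48 + 10^-3.48)
   = 1 / (1 + 0.33113 + 0.00033113) = 1/1.3315 = 0.7511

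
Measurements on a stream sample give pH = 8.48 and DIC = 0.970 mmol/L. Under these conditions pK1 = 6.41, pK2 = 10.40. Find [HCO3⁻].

[HCO3⁻] = 0.950 mmol/L

α₁ = 1 / (1 + [H⁺]/K1 + K2/[H⁺]) = 1 / (1 + 10^-2.07 + 10^-1.92)
   = 1 / (1 + 0.0085114 + 0.012023) = 1/1.0205 = 0.9799
[HCO3⁻] = α₁ × DIC = 0.9799 × 0.970 = 0.950 mmol/L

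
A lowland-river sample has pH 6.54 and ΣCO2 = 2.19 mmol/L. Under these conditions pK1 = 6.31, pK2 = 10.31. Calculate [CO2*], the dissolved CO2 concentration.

α₀ = 1 / (1 + K1/[H⁺] + K1K2/[H⁺]²) = 1 / (1 + 10^+0.23 + 10^-3.54)
   = 1 / (1 + 1.6982 + 0.00028840) = 1/2.6985 = 0.3706
[CO2*] = α₀ × DIC = 0.3706 × 2.19 = 0.812 mmol/L

[CO2*] = 0.812 mmol/L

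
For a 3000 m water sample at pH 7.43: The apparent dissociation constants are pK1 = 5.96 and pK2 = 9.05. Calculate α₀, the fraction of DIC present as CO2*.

α₀ = 0.0320

α₀ = 1 / (1 + K1/[H⁺] + K1K2/[H⁺]²) = 1 / (1 + 10^+1.47 + 10^-0.15)
   = 1 / (1 + 29.512 + 0.70795) = 1/31.220 = 0.03203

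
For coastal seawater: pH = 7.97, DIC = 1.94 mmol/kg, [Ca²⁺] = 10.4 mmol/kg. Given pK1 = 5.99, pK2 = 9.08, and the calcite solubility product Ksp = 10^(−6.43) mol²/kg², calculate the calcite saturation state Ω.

α₂ = 1 / (1 + [H⁺]/K2 + [H⁺]²/(K1K2)) = 1 / (1 + 10^+1.11 + 10^-0.87)
   = 1 / (1 + 12.882 + 0.13490) = 1/14.017 = 0.07134
[CO3²⁻] = α₂ × DIC = 0.07134 × 1.94 = 0.1384 mmol/kg
Ksp = 10^(−6.43) = 3.715×10^-7
Ω = [Ca²⁺][CO3²⁻]/Ksp = (10.4×10^-3)(1.384×10^-4) / 3.715×10^-7 = 3.87

Ω = 3.87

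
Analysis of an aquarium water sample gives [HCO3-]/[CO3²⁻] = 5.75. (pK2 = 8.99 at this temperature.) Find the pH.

From K2 = [H⁺][CO3²⁻]/[HCO3-]:  pH = pK2 − log₁₀([HCO3-]/[CO3²⁻])
log₁₀(5.75) = +0.760
pH = 8.99 − (+0.760) = 8.23

pH = 8.23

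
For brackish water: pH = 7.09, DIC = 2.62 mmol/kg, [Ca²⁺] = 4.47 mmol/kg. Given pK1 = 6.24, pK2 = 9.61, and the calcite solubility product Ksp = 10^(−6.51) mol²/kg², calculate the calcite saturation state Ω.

Ω = 0.100

α₂ = 1 / (1 + [H⁺]/K2 + [H⁺]²/(K1K2)) = 1 / (1 + 10^+2.52 + 10^+1.67)
   = 1 / (1 + 331.13 + 46.774) = 1/378.90 = 0.002639
[CO3²⁻] = α₂ × DIC = 0.002639 × 2.62 = 0.006915 mmol/kg = 6.915 μmol/kg
Ksp = 10^(−6.51) = 3.090×10^-7
Ω = [Ca²⁺][CO3²⁻]/Ksp = (4.47×10^-3)(6.915×10^-6) / 3.090×10^-7 = 0.100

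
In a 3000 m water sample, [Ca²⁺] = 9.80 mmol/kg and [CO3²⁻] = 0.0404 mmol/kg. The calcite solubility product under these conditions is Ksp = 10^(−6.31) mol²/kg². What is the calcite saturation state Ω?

Ksp = 10^(−6.31) = 4.898×10^-7
Ω = [Ca²⁺][CO3²⁻]/Ksp = (9.80×10^-3)(0.0404×10^-3) / 4.898×10^-7 = 0.808

Ω = 0.808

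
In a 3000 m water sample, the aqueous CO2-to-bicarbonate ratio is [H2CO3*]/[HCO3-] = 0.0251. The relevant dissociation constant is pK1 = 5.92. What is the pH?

From K1 = [H⁺][HCO3-]/[H2CO3*]:  pH = pK1 − log₁₀([H2CO3*]/[HCO3-])
log₁₀(0.0251) = -1.600
pH = 5.92 − (-1.600) = 7.52

pH = 7.52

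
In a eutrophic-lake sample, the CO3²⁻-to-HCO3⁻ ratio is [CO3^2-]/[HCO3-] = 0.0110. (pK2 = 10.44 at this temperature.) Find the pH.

From K2 = [H⁺][CO3^2-]/[HCO3-]:  pH = pK2 + log₁₀([CO3^2-]/[HCO3-])
log₁₀(0.0110) = -1.959
pH = 10.44 + (-1.959) = 8.48

pH = 8.48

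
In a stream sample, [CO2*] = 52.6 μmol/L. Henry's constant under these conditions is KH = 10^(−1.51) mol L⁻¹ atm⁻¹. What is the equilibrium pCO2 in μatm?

pCO2 = 1700 μatm

KH = 10^(−1.51) = 3.090×10^-2 mol L⁻¹ atm⁻¹
pCO2 = [CO2*]/KH = 52.6×10^-6 / 3.090×10^-2 = 1.70×10^-3 atm = 1700 μatm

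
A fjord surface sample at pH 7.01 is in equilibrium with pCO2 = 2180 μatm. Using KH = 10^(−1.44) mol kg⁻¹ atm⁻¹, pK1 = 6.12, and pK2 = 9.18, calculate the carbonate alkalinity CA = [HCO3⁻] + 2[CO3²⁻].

[CO2*] = KH · pCO2 = 10^(−1.44) × 2180×10^-6 = 7.915×10^-5 mol/kg
α₀ = 1/(1 + K1/[H⁺] + K1K2/[H⁺]²) = 1/(1 + 10^+0.89 + 10^-1.28) = 0.1134
DIC = [CO2*]/α₀ = 7.915×10^-5 / 0.1134 = 0.6977 mmol/kg
CA = (α₁ + 2α₂)·DIC = (0.8806 + 2×0.005954) × 0.6977 = 0.623 mmol/kg

CA = 0.623 mmol/kg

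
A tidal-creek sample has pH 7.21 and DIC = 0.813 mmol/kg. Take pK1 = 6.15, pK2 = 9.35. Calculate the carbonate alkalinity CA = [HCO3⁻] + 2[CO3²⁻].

CA = 0.754 mmol/kg

CA = [HCO3⁻] + 2[CO3²⁻] = (α₁ + 2α₂)·DIC
At pH 7.21: [H⁺]/K1 = 10^-1.06 = 0.087096, K2/[H⁺] = 10^-2.14 = 0.0072444
α₁ = 1/(1 + 0.087096 + 0.0072444) = 1/1.0943 = 0.9138; α₂ = α₁·K2/[H⁺] = 0.006620
α₁ + 2α₂ = 0.9270
CA = 0.9270 × 0.813 = 0.754 mmol/kg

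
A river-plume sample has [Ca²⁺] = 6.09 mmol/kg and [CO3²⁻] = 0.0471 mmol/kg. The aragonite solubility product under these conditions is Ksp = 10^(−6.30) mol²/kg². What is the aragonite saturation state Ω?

Ω = 0.572

Ksp = 10^(−6.30) = 5.012×10^-7
Ω = [Ca²⁺][CO3²⁻]/Ksp = (6.09×10^-3)(0.0471×10^-3) / 5.012×10^-7 = 0.572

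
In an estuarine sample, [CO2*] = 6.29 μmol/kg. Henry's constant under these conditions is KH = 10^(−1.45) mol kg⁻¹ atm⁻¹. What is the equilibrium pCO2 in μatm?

KH = 10^(−1.45) = 3.548×10^-2 mol kg⁻¹ atm⁻¹
pCO2 = [CO2*]/KH = 6.29×10^-6 / 3.548×10^-2 = 1.77×10^-4 atm = 177 μatm

pCO2 = 177 μatm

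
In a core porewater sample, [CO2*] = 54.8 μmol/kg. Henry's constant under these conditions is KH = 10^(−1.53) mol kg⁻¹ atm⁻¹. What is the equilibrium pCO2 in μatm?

KH = 10^(−1.53) = 2.951×10^-2 mol kg⁻¹ atm⁻¹
pCO2 = [CO2*]/KH = 54.8×10^-6 / 2.951×10^-2 = 1.86×10^-3 atm = 1860 μatm

pCO2 = 1860 μatm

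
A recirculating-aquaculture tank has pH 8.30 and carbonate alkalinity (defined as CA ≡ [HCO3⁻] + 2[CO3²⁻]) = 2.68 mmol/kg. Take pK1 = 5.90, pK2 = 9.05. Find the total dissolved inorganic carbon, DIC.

CA = [HCO3⁻] + 2[CO3²⁻] = (α₁ + 2α₂)·DIC
At pH 8.30: [H⁺]/K1 = 10^-2.40 = 0.0039811, K2/[H⁺] = 10^-0.75 = 0.17783
α₁ = 1/(1 + 0.0039811 + 0.17783) = 1/1.1818 = 0.8462; α₂ = α₁·K2/[H⁺] = 0.1505
α₁ + 2α₂ = 1.1471
DIC = CA / (α₁ + 2α₂) = 2.68 / 1.1471 = 2.34 mmol/kg

DIC = 2.34 mmol/kg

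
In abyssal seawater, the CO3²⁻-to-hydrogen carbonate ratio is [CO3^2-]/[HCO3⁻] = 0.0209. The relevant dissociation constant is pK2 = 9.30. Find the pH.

pH = 7.62

From K2 = [H⁺][CO3^2-]/[HCO3⁻]:  pH = pK2 + log₁₀([CO3^2-]/[HCO3⁻])
log₁₀(0.0209) = -1.680
pH = 9.30 + (-1.680) = 7.62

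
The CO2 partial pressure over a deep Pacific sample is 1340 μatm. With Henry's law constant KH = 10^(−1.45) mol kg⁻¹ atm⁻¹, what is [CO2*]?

KH = 10^(−1.45) = 3.548×10^-2 mol kg⁻¹ atm⁻¹
[CO2*] = KH · pCO2 = 3.548×10^-2 × 1340×10^-6 atm = 4.75×10^-5 mol/kg

[CO2*] = 47.5 μmol/kg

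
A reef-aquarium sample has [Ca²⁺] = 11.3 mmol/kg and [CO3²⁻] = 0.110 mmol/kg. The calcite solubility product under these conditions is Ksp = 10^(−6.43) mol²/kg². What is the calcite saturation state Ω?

Ω = 3.35

Ksp = 10^(−6.43) = 3.715×10^-7
Ω = [Ca²⁺][CO3²⁻]/Ksp = (11.3×10^-3)(0.110×10^-3) / 3.715×10^-7 = 3.35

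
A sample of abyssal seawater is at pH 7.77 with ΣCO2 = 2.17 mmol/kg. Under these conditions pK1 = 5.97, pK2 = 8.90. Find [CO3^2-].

α₂ = 1 / (1 + [H⁺]/K2 + [H⁺]²/(K1K2)) = 1 / (1 + 10^+1.13 + 10^-0.67)
   = 1 / (1 + 13.490 + 0.21380) = 1/14.703 = 0.06801
[CO3²⁻] = α₂ × DIC = 0.06801 × 2.17 = 0.148 mmol/kg

[CO3²⁻] = 0.148 mmol/kg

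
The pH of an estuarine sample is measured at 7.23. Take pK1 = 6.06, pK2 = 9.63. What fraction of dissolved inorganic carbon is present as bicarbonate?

α₁ = 0.933

α₁ = 1 / (1 + [H⁺]/K1 + K2/[H⁺]) = 1 / (1 + 10^-1.17 + 10^-2.40)
   = 1 / (1 + 0.067608 + 0.0039811) = 1/1.0716 = 0.9332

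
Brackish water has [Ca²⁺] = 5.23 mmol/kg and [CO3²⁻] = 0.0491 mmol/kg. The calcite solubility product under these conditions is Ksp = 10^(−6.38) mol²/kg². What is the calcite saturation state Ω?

Ksp = 10^(−6.38) = 4.169×10^-7
Ω = [Ca²⁺][CO3²⁻]/Ksp = (5.23×10^-3)(0.0491×10^-3) / 4.169×10^-7 = 0.616

Ω = 0.616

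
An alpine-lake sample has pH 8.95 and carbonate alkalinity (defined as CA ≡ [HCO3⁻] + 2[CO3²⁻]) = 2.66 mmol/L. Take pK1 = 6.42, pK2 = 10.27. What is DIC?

CA = [HCO3⁻] + 2[CO3²⁻] = (α₁ + 2α₂)·DIC
At pH 8.95: [H⁺]/K1 = 10^-2.53 = 0.0029512, K2/[H⁺] = 10^-1.32 = 0.047863
α₁ = 1/(1 + 0.0029512 + 0.047863) = 1/1.0508 = 0.9516; α₂ = α₁·K2/[H⁺] = 0.04555
α₁ + 2α₂ = 1.0427
DIC = CA / (α₁ + 2α₂) = 2.66 / 1.0427 = 2.55 mmol/L

DIC = 2.55 mmol/L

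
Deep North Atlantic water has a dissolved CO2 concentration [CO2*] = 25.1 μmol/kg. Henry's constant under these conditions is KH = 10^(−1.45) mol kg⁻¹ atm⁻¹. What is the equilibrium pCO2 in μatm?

KH = 10^(−1.45) = 3.548×10^-2 mol kg⁻¹ atm⁻¹
pCO2 = [CO2*]/KH = 25.1×10^-6 / 3.548×10^-2 = 7.07×10^-4 atm = 707 μatm

pCO2 = 707 μatm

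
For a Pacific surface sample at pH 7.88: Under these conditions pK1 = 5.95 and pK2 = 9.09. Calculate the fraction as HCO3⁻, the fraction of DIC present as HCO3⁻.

α₁ = 0.932

α₁ = 1 / (1 + [H⁺]/K1 + K2/[H⁺]) = 1 / (1 + 10^-1.93 + 10^-1.21)
   = 1 / (1 + 0.011749 + 0.061660) = 1/1.0734 = 0.9316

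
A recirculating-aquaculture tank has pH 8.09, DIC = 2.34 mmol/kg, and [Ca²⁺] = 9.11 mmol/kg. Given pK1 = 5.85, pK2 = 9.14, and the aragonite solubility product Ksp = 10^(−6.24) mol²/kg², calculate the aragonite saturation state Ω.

Ω = 3.02

α₂ = 1 / (1 + [H⁺]/K2 + [H⁺]²/(K1K2)) = 1 / (1 + 10^+1.05 + 10^-1.19)
   = 1 / (1 + 11.220 + 0.064565) = 1/12.285 = 0.08140
[CO3²⁻] = α₂ × DIC = 0.08140 × 2.34 = 0.1905 mmol/kg
Ksp = 10^(−6.24) = 5.754×10^-7
Ω = [Ca²⁺][CO3²⁻]/Ksp = (9.11×10^-3)(1.905×10^-4) / 5.754×10^-7 = 3.02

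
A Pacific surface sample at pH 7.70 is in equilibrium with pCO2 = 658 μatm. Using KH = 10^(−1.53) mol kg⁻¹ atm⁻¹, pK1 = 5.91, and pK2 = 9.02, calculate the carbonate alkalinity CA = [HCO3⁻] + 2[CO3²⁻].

[CO2*] = KH · pCO2 = 10^(−1.53) × 658×10^-6 = 1.942×10^-5 mol/kg
α₀ = 1/(1 + K1/[H⁺] + K1K2/[H⁺]²) = 1/(1 + 10^+1.79 + 10^+0.47) = 0.01524
DIC = [CO2*]/α₀ = 1.942×10^-5 / 0.01524 = 1.274 mmol/kg
CA = (α₁ + 2α₂)·DIC = (0.9398 + 2×0.04498) × 1.274 = 1.31 mmol/kg

CA = 1.31 mmol/kg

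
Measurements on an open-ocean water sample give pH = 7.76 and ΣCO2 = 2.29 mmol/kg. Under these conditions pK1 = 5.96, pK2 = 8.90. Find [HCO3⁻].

[HCO3⁻] = 2.10 mmol/kg

α₁ = 1 / (1 + [H⁺]/K1 + K2/[H⁺]) = 1 / (1 + 10^-1.80 + 10^-1.14)
   = 1 / (1 + 0.015849 + 0.072444) = 1/1.0883 = 0.9189
[HCO3⁻] = α₁ × DIC = 0.9189 × 2.29 = 2.10 mmol/kg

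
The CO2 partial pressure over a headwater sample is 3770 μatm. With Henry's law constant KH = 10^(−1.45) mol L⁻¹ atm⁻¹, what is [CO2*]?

KH = 10^(−1.45) = 3.548×10^-2 mol L⁻¹ atm⁻¹
[CO2*] = KH · pCO2 = 3.548×10^-2 × 3770×10^-6 atm = 1.34×10^-4 mol/L

[CO2*] = 134 μmol/L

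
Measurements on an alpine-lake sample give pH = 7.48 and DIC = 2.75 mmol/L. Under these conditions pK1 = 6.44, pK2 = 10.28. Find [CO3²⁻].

[CO3²⁻] = 3.99 μmol/L

α₂ = 1 / (1 + [H⁺]/K2 + [H⁺]²/(K1K2)) = 1 / (1 + 10^+2.80 + 10^+1.76)
   = 1 / (1 + 630.96 + 57.544) = 1/689.50 = 0.001450
[CO3²⁻] = α₂ × DIC = 0.001450 × 2.75 = 0.00399 mmol/L = 3.99 μmol/L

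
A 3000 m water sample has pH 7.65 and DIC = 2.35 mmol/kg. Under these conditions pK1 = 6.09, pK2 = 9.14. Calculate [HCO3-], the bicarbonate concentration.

[HCO3⁻] = 2.22 mmol/kg

α₁ = 1 / (1 + [H⁺]/K1 + K2/[H⁺]) = 1 / (1 + 10^-1.56 + 10^-1.49)
   = 1 / (1 + 0.027542 + 0.032359) = 1/1.0599 = 0.9435
[HCO3⁻] = α₁ × DIC = 0.9435 × 2.35 = 2.22 mmol/kg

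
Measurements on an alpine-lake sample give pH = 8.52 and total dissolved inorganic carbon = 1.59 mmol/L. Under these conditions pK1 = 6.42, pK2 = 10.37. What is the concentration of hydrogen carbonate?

α₁ = 1 / (1 + [H⁺]/K1 + K2/[H⁺]) = 1 / (1 + 10^-2.10 + 10^-1.85)
   = 1 / (1 + 0.0079433 + 0.014125) = 1/1.0221 = 0.9784
[HCO3⁻] = α₁ × DIC = 0.9784 × 1.59 = 1.56 mmol/L

[HCO3⁻] = 1.56 mmol/L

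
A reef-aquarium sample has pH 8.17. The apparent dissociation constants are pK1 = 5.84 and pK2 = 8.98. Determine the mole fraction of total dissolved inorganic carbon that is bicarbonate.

α₁ = 0.862

α₁ = 1 / (1 + [H⁺]/K1 + K2/[H⁺]) = 1 / (1 + 10^-2.33 + 10^-0.81)
   = 1 / (1 + 0.0046774 + 0.15488) = 1/1.1596 = 0.8624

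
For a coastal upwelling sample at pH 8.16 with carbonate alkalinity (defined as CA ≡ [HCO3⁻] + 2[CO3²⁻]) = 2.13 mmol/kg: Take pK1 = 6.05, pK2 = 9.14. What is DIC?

CA = [HCO3⁻] + 2[CO3²⁻] = (α₁ + 2α₂)·DIC
At pH 8.16: [H⁺]/K1 = 10^-2.11 = 0.0077625, K2/[H⁺] = 10^-0.98 = 0.10471
α₁ = 1/(1 + 0.0077625 + 0.10471) = 1/1.1125 = 0.8989; α₂ = α₁·K2/[H⁺] = 0.09413
α₁ + 2α₂ = 1.0871
DIC = CA / (α₁ + 2α₂) = 2.13 / 1.0871 = 1.96 mmol/kg

DIC = 1.96 mmol/kg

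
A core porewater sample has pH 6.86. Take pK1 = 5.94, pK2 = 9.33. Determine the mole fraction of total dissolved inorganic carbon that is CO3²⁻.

α₂ = 1 / (1 + [H⁺]/K2 + [H⁺]²/(K1K2)) = 1 / (1 + 10^+2.47 + 10^+1.55)
   = 1 / (1 + 295.12 + 35.481) = 1/331.60 = 0.003016

α₂ = 0.00302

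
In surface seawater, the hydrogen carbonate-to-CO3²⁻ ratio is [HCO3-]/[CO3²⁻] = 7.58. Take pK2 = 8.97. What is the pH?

From K2 = [H⁺][CO3²⁻]/[HCO3-]:  pH = pK2 − log₁₀([HCO3-]/[CO3²⁻])
log₁₀(7.58) = +0.880
pH = 8.97 − (+0.880) = 8.09

pH = 8.09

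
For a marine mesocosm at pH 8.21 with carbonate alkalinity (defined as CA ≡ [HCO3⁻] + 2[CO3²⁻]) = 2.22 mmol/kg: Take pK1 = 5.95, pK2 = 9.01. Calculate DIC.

CA = [HCO3⁻] + 2[CO3²⁻] = (α₁ + 2α₂)·DIC
At pH 8.21: [H⁺]/K1 = 10^-2.26 = 0.0054954, K2/[H⁺] = 10^-0.80 = 0.15849
α₁ = 1/(1 + 0.0054954 + 0.15849) = 1/1.1640 = 0.8591; α₂ = α₁·K2/[H⁺] = 0.1362
α₁ + 2α₂ = 1.1314
DIC = CA / (α₁ + 2α₂) = 2.22 / 1.1314 = 1.96 mmol/kg

DIC = 1.96 mmol/kg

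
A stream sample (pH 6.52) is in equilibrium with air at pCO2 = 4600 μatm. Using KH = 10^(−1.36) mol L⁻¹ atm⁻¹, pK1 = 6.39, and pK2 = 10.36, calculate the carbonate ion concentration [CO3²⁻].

[CO2*] = KH · pCO2 = 10^(−1.36) × 4600×10^-6 = 2.008×10^-4 mol/L
α₀ = 1/(1 + K1/[H⁺] + K1K2/[H⁺]²) = 1/(1 + 10^+0.13 + 10^-3.71) = 0.4257
DIC = [CO2*]/α₀ = 2.008×10^-4 / 0.4257 = 0.4717 mmol/L
[CO3²⁻] = α₂·DIC; α₂ = 8.300×10^-5, so [CO3²⁻] = 8.300×10^-5 × 0.4717 = 3.92×10^-5 mmol/L = 0.0392 μmol/L

[CO3²⁻] = 0.0392 μmol/L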